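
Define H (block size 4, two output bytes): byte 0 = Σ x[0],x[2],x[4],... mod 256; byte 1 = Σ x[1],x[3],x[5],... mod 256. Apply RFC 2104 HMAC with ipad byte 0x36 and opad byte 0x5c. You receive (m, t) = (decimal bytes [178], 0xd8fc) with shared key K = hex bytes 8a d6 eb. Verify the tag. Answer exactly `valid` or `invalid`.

Key hex bytes 8a d6 eb is 3 bytes ≤ B = 4; zero-pad to 4 bytes: K' = 8a d6 eb 00.
K' ⊕ ipad = bc e0 dd 36; K' ⊕ opad = d6 8a b7 5c.
Inner hash: even-index sum = 587 mod 256 = 75; odd-index sum = 278 mod 256 = 22 → 4b 16.
Outer hash (recomputed tag): even-index sum = 472 mod 256 = 216; odd-index sum = 252 mod 256 = 252 → d8 fc.
Recomputed tag = d8fc; claimed = d8fc → match.

valid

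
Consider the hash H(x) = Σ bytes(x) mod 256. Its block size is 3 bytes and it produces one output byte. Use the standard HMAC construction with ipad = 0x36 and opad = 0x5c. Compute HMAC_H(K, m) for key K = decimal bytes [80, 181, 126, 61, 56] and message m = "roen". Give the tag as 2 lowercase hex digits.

Key decimal bytes [80, 181, 126, 61, 56] = 50 b5 7e 3d 38 is 5 bytes > B = 3, so hash it first: H(key) = f8, then zero-pad to 3 bytes: K' = f8 00 00.
K' ⊕ ipad = ce 36 36.  K' ⊕ opad = a4 5c 5c.
Inner input = (K'⊕ipad) ∥ m = ce 36 36 ∥ 72 6f 65 6e.
Inner hash: sum = 206+54+54+114+111+101+110 = 750; mod 256 = 238 → ee.
Outer input = (K'⊕opad) ∥ inner = a4 5c 5c ∥ ee.
Outer hash (tag): sum = 164+92+92+238 = 586; mod 256 = 74 → 4a.

4a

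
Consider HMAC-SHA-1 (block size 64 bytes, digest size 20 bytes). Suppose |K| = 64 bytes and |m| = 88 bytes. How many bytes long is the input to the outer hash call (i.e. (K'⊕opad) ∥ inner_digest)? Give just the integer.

84

Key is 64 ≤ 64 bytes, zero-padded: |K'| = 64.
Outer input = (K'⊕opad) ∥ H(inner) → 64 + 20 = 84 bytes.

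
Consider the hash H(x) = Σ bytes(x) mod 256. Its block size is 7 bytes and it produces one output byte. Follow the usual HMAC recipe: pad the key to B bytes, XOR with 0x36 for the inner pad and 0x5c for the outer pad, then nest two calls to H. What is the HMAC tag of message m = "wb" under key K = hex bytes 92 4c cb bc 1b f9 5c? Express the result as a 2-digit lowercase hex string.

25

Key hex bytes 92 4c cb bc 1b f9 5c is exactly B = 7 bytes: K' = 92 4c cb bc 1b f9 5c.
K' ⊕ ipad = a4 7a fd 8a 2d cf 6a.  K' ⊕ opad = ce 10 97 e0 47 a5 00.
Inner input = (K'⊕ipad) ∥ m = a4 7a fd 8a 2d cf 6a ∥ 77 62.
Inner hash: sum = 164+122+253+138+45+207+106+119+98 = 1252; mod 256 = 228 → e4.
Outer input = (K'⊕opad) ∥ inner = ce 10 97 e0 47 a5 00 ∥ e4.
Outer hash (tag): sum = 206+16+151+224+71+165+0+228 = 1061; mod 256 = 37 → 25.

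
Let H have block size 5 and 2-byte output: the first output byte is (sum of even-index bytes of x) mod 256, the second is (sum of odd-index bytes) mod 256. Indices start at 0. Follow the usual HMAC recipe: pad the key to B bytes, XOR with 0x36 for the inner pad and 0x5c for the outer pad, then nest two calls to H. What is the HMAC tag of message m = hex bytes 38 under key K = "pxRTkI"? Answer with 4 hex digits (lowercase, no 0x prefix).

Key "pxRTkI" = 70 78 52 54 6b 49 is 6 bytes > B = 5, so hash it first: H(key) = 2d 15, then zero-pad to 5 bytes: K' = 2d 15 00 00 00.
K' ⊕ ipad = 1b 23 36 36 36.  K' ⊕ opad = 71 49 5c 5c 5c.
Inner input = (K'⊕ipad) ∥ m = 1b 23 36 36 36 ∥ 38.
Inner hash: even-index sum = 135 mod 256 = 135; odd-index sum = 145 mod 256 = 145 → 87 91.
Outer input = (K'⊕opad) ∥ inner = 71 49 5c 5c 5c ∥ 87 91.
Outer hash (tag): even-index sum = 442 mod 256 = 186; odd-index sum = 300 mod 256 = 44 → ba 2c.

ba2c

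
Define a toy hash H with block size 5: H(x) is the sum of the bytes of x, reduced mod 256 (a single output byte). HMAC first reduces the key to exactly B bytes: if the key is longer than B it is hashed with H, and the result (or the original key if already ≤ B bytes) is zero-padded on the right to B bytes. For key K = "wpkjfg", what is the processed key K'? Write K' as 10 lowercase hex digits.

|K| = 6 > B = 5, so first hash the key.
H(K): sum = 119+112+107+106+102+103 = 649; mod 256 = 137 → 89.
Zero-pad H(K) = 89 to 5 bytes: K' = 89 00 00 00 00.

8900000000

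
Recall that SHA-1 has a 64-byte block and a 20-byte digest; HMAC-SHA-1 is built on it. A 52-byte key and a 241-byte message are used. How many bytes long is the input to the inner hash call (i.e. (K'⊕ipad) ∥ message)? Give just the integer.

305

Key is 52 ≤ 64 bytes, zero-padded: |K'| = 64.
Inner input = (K'⊕ipad) ∥ m → 64 + 241 = 305 bytes.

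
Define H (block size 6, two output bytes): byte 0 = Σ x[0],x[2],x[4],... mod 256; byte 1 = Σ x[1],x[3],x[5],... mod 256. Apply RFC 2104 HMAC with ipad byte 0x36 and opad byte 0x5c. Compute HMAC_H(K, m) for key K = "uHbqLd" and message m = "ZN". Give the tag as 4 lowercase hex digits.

e2de

Key "uHbqLd" = 75 48 62 71 4c 64 is exactly B = 6 bytes: K' = 75 48 62 71 4c 64.
K' ⊕ ipad = 43 7e 54 47 7a 52.  K' ⊕ opad = 29 14 3e 2d 10 38.
Inner input = (K'⊕ipad) ∥ m = 43 7e 54 47 7a 52 ∥ 5a 4e.
Inner hash: even-index sum = 363 mod 256 = 107; odd-index sum = 357 mod 256 = 101 → 6b 65.
Outer input = (K'⊕opad) ∥ inner = 29 14 3e 2d 10 38 ∥ 6b 65.
Outer hash (tag): even-index sum = 226 mod 256 = 226; odd-index sum = 222 mod 256 = 222 → e2 de.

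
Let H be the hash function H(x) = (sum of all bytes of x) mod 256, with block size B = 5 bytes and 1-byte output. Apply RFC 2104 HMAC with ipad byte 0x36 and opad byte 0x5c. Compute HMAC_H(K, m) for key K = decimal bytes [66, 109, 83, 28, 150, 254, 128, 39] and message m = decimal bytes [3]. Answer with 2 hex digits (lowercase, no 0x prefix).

Key decimal bytes [66, 109, 83, 28, 150, 254, 128, 39] = 42 6d 53 1c 96 fe 80 27 is 8 bytes > B = 5, so hash it first: H(key) = 59, then zero-pad to 5 bytes: K' = 59 00 00 00 00.
K' ⊕ ipad = 6f 36 36 36 36.  K' ⊕ opad = 05 5c 5c 5c 5c.
Inner input = (K'⊕ipad) ∥ m = 6f 36 36 36 36 ∥ 03.
Inner hash: sum = 111+54+54+54+54+3 = 330; mod 256 = 74 → 4a.
Outer input = (K'⊕opad) ∥ inner = 05 5c 5c 5c 5c ∥ 4a.
Outer hash (tag): sum = 5+92+92+92+92+74 = 447; mod 256 = 191 → bf.

bf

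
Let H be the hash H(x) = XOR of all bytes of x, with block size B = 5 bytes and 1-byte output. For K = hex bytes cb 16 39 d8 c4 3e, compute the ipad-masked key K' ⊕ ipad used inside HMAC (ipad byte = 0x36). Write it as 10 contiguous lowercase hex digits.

f036363636

Key hex bytes cb 16 39 d8 c4 3e is 6 bytes > B = 5, so hash it first: H(key) = c6, then zero-pad to 5 bytes: K' = c6 00 00 00 00.
XOR each byte with 0x36: c6⊕36=f0, 00⊕36=36, 00⊕36=36, 00⊕36=36, 00⊕36=36.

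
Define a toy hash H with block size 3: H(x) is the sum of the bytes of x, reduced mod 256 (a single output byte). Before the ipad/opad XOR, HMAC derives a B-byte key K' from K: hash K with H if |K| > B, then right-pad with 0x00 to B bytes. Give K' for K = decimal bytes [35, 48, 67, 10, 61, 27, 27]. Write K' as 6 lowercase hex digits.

130000

|K| = 7 > B = 3, so first hash the key.
H(K): sum = 35+48+67+10+61+27+27 = 275; mod 256 = 19 → 13.
Zero-pad H(K) = 13 to 3 bytes: K' = 13 00 00.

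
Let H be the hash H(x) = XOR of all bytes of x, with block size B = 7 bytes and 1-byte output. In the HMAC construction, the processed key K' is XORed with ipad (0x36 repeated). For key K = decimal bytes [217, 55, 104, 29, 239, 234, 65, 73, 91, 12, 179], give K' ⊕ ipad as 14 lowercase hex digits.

Key decimal bytes [217, 55, 104, 29, 239, 234, 65, 73, 91, 12, 179] = d9 37 68 1d ef ea 41 49 5b 0c b3 is 11 bytes > B = 7, so hash it first: H(key) = 72, then zero-pad to 7 bytes: K' = 72 00 00 00 00 00 00.
XOR each byte with 0x36: 72⊕36=44, 00⊕36=36, 00⊕36=36, 00⊕36=36, 00⊕36=36, 00⊕36=36, 00⊕36=36.

44363636363636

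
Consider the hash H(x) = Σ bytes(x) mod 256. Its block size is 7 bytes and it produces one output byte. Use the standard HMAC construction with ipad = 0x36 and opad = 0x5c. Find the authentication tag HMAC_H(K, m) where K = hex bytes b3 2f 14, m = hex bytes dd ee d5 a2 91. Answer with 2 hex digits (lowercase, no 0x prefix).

85

Key hex bytes b3 2f 14 is 3 bytes ≤ B = 7; zero-pad to 7 bytes: K' = b3 2f 14 00 00 00 00.
K' ⊕ ipad = 85 19 22 36 36 36 36.  K' ⊕ opad = ef 73 48 5c 5c 5c 5c.
Inner input = (K'⊕ipad) ∥ m = 85 19 22 36 36 36 36 ∥ dd ee d5 a2 91.
Inner hash: sum = 133+25+34+54+54+54+54+221+238+213+162+145 = 1387; mod 256 = 107 → 6b.
Outer input = (K'⊕opad) ∥ inner = ef 73 48 5c 5c 5c 5c ∥ 6b.
Outer hash (tag): sum = 239+115+72+92+92+92+92+107 = 901; mod 256 = 133 → 85.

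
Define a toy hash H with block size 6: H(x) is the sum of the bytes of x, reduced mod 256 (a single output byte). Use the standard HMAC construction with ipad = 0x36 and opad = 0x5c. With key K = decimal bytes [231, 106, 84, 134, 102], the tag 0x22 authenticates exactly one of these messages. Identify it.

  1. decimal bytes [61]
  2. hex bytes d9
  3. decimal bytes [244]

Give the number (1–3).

Key decimal bytes [231, 106, 84, 134, 102] = e7 6a 54 86 66 is 5 bytes ≤ B = 6; zero-pad to 6 bytes: K' = e7 6a 54 86 66 00.
K' ⊕ ipad = d1 5c 62 b0 50 36; K' ⊕ opad = bb 36 08 da 3a 5c.
m1: inner = H(d1 5c 62 b0 50 36 3d) = 02; tag = H(bb 36 08 da 3a 5c 02) = 6b
m2: inner = H(d1 5c 62 b0 50 36 d9) = 9e; tag = H(bb 36 08 da 3a 5c 9e) = 07
m3: inner = H(d1 5c 62 b0 50 36 f4) = b9; tag = H(bb 36 08 da 3a 5c b9) = 22 ← matches

3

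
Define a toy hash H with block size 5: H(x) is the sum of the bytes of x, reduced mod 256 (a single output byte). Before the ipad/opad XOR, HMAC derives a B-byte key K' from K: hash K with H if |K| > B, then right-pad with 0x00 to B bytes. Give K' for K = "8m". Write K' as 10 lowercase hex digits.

Key "8m" = 38 6d is 2 bytes ≤ B = 5; zero-pad to 5 bytes: K' = 38 6d 00 00 00.

386d000000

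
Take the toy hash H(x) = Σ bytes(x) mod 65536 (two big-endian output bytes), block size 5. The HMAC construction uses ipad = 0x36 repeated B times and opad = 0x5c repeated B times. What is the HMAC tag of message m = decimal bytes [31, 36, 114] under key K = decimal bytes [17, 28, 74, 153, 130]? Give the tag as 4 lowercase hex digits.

Key decimal bytes [17, 28, 74, 153, 130] = 11 1c 4a 99 82 is exactly B = 5 bytes: K' = 11 1c 4a 99 82.
K' ⊕ ipad = 27 2a 7c af b4.  K' ⊕ opad = 4d 40 16 c5 de.
Inner input = (K'⊕ipad) ∥ m = 27 2a 7c af b4 ∥ 1f 24 72.
Inner hash: sum = 39+42+124+175+180+31+36+114 = 741 → 02 e5.
Outer input = (K'⊕opad) ∥ inner = 4d 40 16 c5 de ∥ 02 e5.
Outer hash (tag): sum = 77+64+22+197+222+2+229 = 813 → 03 2d.

032d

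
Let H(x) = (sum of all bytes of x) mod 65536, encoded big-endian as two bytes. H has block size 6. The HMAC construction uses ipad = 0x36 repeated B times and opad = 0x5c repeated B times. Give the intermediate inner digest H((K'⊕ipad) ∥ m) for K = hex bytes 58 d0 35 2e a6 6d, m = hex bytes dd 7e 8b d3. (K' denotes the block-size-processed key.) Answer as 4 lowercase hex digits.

0513

Key hex bytes 58 d0 35 2e a6 6d is exactly B = 6 bytes: K' = 58 d0 35 2e a6 6d.
K' ⊕ ipad = 6e e6 03 18 90 5b.
Inner input = 6e e6 03 18 90 5b ∥ dd 7e 8b d3.
Inner hash: sum = 110+230+3+24+144+91+221+126+139+211 = 1299 → 05 13.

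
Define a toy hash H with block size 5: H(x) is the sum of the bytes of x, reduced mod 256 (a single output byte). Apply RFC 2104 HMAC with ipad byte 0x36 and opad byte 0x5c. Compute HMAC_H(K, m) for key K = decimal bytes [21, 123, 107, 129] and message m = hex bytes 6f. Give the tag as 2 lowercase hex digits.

Key decimal bytes [21, 123, 107, 129] = 15 7b 6b 81 is 4 bytes ≤ B = 5; zero-pad to 5 bytes: K' = 15 7b 6b 81 00.
K' ⊕ ipad = 23 4d 5d b7 36.  K' ⊕ opad = 49 27 37 dd 5c.
Inner input = (K'⊕ipad) ∥ m = 23 4d 5d b7 36 ∥ 6f.
Inner hash: sum = 35+77+93+183+54+111 = 553; mod 256 = 41 → 29.
Outer input = (K'⊕opad) ∥ inner = 49 27 37 dd 5c ∥ 29.
Outer hash (tag): sum = 73+39+55+221+92+41 = 521; mod 256 = 9 → 09.

09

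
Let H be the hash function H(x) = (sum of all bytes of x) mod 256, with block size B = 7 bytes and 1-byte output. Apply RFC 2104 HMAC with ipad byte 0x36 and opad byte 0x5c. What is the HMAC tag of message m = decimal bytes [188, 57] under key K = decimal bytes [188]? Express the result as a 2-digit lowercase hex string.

Key decimal bytes [188] = bc is 1 byte ≤ B = 7; zero-pad to 7 bytes: K' = bc 00 00 00 00 00 00.
K' ⊕ ipad = 8a 36 36 36 36 36 36.  K' ⊕ opad = e0 5c 5c 5c 5c 5c 5c.
Inner input = (K'⊕ipad) ∥ m = 8a 36 36 36 36 36 36 ∥ bc 39.
Inner hash: sum = 138+54+54+54+54+54+54+188+57 = 707; mod 256 = 195 → c3.
Outer input = (K'⊕opad) ∥ inner = e0 5c 5c 5c 5c 5c 5c ∥ c3.
Outer hash (tag): sum = 224+92+92+92+92+92+92+195 = 971; mod 256 = 203 → cb.

cb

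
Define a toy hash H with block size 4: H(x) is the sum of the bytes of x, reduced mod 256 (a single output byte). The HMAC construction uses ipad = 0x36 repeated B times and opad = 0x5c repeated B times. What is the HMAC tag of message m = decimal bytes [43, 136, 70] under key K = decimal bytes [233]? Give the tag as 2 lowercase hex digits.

43

Key decimal bytes [233] = e9 is 1 byte ≤ B = 4; zero-pad to 4 bytes: K' = e9 00 00 00.
K' ⊕ ipad = df 36 36 36.  K' ⊕ opad = b5 5c 5c 5c.
Inner input = (K'⊕ipad) ∥ m = df 36 36 36 ∥ 2b 88 46.
Inner hash: sum = 223+54+54+54+43+136+70 = 634; mod 256 = 122 → 7a.
Outer input = (K'⊕opad) ∥ inner = b5 5c 5c 5c ∥ 7a.
Outer hash (tag): sum = 181+92+92+92+122 = 579; mod 256 = 67 → 43.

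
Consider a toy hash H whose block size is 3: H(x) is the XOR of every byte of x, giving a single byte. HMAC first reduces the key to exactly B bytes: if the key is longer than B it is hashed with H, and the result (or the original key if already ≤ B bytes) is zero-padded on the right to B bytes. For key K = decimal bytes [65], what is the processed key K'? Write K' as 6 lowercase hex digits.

410000

Key decimal bytes [65] = 41 is 1 byte ≤ B = 3; zero-pad to 3 bytes: K' = 41 00 00.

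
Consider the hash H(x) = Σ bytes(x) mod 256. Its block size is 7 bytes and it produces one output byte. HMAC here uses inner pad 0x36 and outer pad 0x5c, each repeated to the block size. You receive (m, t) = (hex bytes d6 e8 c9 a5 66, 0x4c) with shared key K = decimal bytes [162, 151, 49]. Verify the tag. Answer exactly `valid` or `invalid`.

valid

Key decimal bytes [162, 151, 49] = a2 97 31 is 3 bytes ≤ B = 7; zero-pad to 7 bytes: K' = a2 97 31 00 00 00 00.
K' ⊕ ipad = 94 a1 07 36 36 36 36; K' ⊕ opad = fe cb 6d 5c 5c 5c 5c.
Inner hash: sum = 148+161+7+54+54+54+54+214+232+201+165+102 = 1446; mod 256 = 166 → a6.
Outer hash (recomputed tag): sum = 254+203+109+92+92+92+92+166 = 1100; mod 256 = 76 → 4c.
Recomputed tag = 4c; claimed = 4c → match.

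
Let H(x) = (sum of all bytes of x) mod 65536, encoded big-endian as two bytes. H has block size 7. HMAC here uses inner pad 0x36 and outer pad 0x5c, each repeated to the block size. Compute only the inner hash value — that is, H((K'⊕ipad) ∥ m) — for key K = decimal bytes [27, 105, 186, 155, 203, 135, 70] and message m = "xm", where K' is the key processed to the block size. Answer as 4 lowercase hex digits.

04c8

Key decimal bytes [27, 105, 186, 155, 203, 135, 70] = 1b 69 ba 9b cb 87 46 is exactly B = 7 bytes: K' = 1b 69 ba 9b cb 87 46.
K' ⊕ ipad = 2d 5f 8c ad fd b1 70.
Inner input = 2d 5f 8c ad fd b1 70 ∥ 78 6d.
Inner hash: sum = 45+95+140+173+253+177+112+120+109 = 1224 → 04 c8.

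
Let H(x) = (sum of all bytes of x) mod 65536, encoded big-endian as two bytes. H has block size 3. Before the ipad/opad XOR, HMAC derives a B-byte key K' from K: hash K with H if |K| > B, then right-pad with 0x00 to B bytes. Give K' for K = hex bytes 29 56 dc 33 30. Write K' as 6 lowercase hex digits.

|K| = 5 > B = 3, so first hash the key.
H(K): sum = 41+86+220+51+48 = 446 → 01 be.
Zero-pad H(K) = 01 be to 3 bytes: K' = 01 be 00.

01be00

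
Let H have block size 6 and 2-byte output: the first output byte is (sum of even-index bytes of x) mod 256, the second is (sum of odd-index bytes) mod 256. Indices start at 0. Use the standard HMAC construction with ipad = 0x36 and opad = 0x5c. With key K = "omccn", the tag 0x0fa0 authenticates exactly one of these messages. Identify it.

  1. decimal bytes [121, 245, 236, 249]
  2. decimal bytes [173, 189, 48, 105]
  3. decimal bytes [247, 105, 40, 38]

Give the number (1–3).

Key "omccn" = 6f 6d 63 63 6e is 5 bytes ≤ B = 6; zero-pad to 6 bytes: K' = 6f 6d 63 63 6e 00.
K' ⊕ ipad = 59 5b 55 55 58 36; K' ⊕ opad = 33 31 3f 3f 32 5c.
m1: inner = H(59 5b 55 55 58 36 79 f5 ec f9) = 6b d4; tag = H(33 31 3f 3f 32 5c 6b d4) = 0fa0 ← matches
m2: inner = H(59 5b 55 55 58 36 ad bd 30 69) = e3 0c; tag = H(33 31 3f 3f 32 5c e3 0c) = 87d8
m3: inner = H(59 5b 55 55 58 36 f7 69 28 26) = 25 75; tag = H(33 31 3f 3f 32 5c 25 75) = c941

1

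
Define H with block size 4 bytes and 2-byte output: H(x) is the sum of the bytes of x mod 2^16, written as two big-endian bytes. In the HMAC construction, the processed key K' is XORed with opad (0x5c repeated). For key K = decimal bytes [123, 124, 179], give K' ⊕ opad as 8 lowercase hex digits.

Key decimal bytes [123, 124, 179] = 7b 7c b3 is 3 bytes ≤ B = 4; zero-pad to 4 bytes: K' = 7b 7c b3 00.
XOR each byte with 0x5c: 7b⊕5c=27, 7c⊕5c=20, b3⊕5c=ef, 00⊕5c=5c.

2720ef5c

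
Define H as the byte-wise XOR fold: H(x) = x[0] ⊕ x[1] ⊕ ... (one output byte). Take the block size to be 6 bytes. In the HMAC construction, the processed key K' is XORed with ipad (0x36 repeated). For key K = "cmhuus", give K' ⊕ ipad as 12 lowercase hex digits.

Key "cmhuus" = 63 6d 68 75 75 73 is exactly B = 6 bytes: K' = 63 6d 68 75 75 73.
XOR each byte with 0x36: 63⊕36=55, 6d⊕36=5b, 68⊕36=5e, 75⊕36=43, 75⊕36=43, 73⊕36=45.

555b5e434345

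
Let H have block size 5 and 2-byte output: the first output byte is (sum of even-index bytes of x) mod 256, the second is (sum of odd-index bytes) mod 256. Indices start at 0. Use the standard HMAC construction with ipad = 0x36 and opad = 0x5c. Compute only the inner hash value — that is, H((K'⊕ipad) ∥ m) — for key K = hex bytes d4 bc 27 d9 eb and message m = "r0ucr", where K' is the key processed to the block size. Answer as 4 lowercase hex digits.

Key hex bytes d4 bc 27 d9 eb is exactly B = 5 bytes: K' = d4 bc 27 d9 eb.
K' ⊕ ipad = e2 8a 11 ef dd.
Inner input = e2 8a 11 ef dd ∥ 72 30 75 63 72.
Inner hash: even-index sum = 611 mod 256 = 99; odd-index sum = 722 mod 256 = 210 → 63 d2.

63d2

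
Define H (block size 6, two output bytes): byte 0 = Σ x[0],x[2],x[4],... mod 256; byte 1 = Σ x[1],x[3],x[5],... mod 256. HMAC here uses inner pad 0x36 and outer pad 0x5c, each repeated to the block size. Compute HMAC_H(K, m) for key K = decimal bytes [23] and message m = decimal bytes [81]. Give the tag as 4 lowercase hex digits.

Key decimal bytes [23] = 17 is 1 byte ≤ B = 6; zero-pad to 6 bytes: K' = 17 00 00 00 00 00.
K' ⊕ ipad = 21 36 36 36 36 36.  K' ⊕ opad = 4b 5c 5c 5c 5c 5c.
Inner input = (K'⊕ipad) ∥ m = 21 36 36 36 36 36 ∥ 51.
Inner hash: even-index sum = 222 mod 256 = 222; odd-index sum = 162 mod 256 = 162 → de a2.
Outer input = (K'⊕opad) ∥ inner = 4b 5c 5c 5c 5c 5c ∥ de a2.
Outer hash (tag): even-index sum = 481 mod 256 = 225; odd-index sum = 438 mod 256 = 182 → e1 b6.

e1b6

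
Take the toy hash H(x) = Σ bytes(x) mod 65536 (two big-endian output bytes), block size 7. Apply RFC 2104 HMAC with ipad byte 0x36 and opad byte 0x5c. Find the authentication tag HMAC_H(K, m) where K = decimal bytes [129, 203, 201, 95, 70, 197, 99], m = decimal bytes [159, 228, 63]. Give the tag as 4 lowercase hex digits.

039a

Key decimal bytes [129, 203, 201, 95, 70, 197, 99] = 81 cb c9 5f 46 c5 63 is exactly B = 7 bytes: K' = 81 cb c9 5f 46 c5 63.
K' ⊕ ipad = b7 fd ff 69 70 f3 55.  K' ⊕ opad = dd 97 95 03 1a 99 3f.
Inner input = (K'⊕ipad) ∥ m = b7 fd ff 69 70 f3 55 ∥ 9f e4 3f.
Inner hash: sum = 183+253+255+105+112+243+85+159+228+63 = 1686 → 06 96.
Outer input = (K'⊕opad) ∥ inner = dd 97 95 03 1a 99 3f ∥ 06 96.
Outer hash (tag): sum = 221+151+149+3+26+153+63+6+150 = 922 → 03 9a.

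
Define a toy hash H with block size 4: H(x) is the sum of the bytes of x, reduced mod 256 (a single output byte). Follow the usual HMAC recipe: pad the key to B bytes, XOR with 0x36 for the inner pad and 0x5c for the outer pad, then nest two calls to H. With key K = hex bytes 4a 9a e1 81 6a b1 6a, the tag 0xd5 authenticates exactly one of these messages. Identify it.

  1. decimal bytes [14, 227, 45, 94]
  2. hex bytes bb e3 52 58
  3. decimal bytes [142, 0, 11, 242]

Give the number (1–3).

3

Key hex bytes 4a 9a e1 81 6a b1 6a is 7 bytes > B = 4, so hash it first: H(key) = cb, then zero-pad to 4 bytes: K' = cb 00 00 00.
K' ⊕ ipad = fd 36 36 36; K' ⊕ opad = 97 5c 5c 5c.
m1: inner = H(fd 36 36 36 0e e3 2d 5e) = 1b; tag = H(97 5c 5c 5c 1b) = c6
m2: inner = H(fd 36 36 36 bb e3 52 58) = e7; tag = H(97 5c 5c 5c e7) = 92
m3: inner = H(fd 36 36 36 8e 00 0b f2) = 2a; tag = H(97 5c 5c 5c 2a) = d5 ← matches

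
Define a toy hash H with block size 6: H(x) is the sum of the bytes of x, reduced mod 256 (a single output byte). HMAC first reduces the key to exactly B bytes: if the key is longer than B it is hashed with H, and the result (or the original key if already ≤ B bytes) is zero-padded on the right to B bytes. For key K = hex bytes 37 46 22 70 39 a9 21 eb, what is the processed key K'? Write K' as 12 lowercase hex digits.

fd0000000000

|K| = 8 > B = 6, so first hash the key.
H(K): sum = 55+70+34+112+57+169+33+235 = 765; mod 256 = 253 → fd.
Zero-pad H(K) = fd to 6 bytes: K' = fd 00 00 00 00 00.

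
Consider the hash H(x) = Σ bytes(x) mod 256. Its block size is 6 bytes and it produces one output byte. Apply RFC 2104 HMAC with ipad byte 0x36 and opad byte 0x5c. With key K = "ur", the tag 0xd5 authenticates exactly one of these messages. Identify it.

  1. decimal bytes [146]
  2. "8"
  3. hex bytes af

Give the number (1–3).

3

Key "ur" = 75 72 is 2 bytes ≤ B = 6; zero-pad to 6 bytes: K' = 75 72 00 00 00 00.
K' ⊕ ipad = 43 44 36 36 36 36; K' ⊕ opad = 29 2e 5c 5c 5c 5c.
m1: inner = H(43 44 36 36 36 36 92) = f1; tag = H(29 2e 5c 5c 5c 5c f1) = b8
m2: inner = H(43 44 36 36 36 36 38) = 97; tag = H(29 2e 5c 5c 5c 5c 97) = 5e
m3: inner = H(43 44 36 36 36 36 af) = 0e; tag = H(29 2e 5c 5c 5c 5c 0e) = d5 ← matches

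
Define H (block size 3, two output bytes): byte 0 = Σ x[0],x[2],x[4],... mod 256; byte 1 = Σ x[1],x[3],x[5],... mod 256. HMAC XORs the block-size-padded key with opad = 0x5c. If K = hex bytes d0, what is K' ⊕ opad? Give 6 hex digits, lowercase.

8c5c5c

Key hex bytes d0 is 1 byte ≤ B = 3; zero-pad to 3 bytes: K' = d0 00 00.
XOR each byte with 0x5c: d0⊕5c=8c, 00⊕5c=5c, 00⊕5c=5c.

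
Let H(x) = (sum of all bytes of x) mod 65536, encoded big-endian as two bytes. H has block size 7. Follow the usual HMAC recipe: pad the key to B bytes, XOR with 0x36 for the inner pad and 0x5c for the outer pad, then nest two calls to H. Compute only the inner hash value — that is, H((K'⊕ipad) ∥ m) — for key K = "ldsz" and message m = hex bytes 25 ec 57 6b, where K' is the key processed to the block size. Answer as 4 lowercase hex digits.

Key "ldsz" = 6c 64 73 7a is 4 bytes ≤ B = 7; zero-pad to 7 bytes: K' = 6c 64 73 7a 00 00 00.
K' ⊕ ipad = 5a 52 45 4c 36 36 36.
Inner input = 5a 52 45 4c 36 36 36 ∥ 25 ec 57 6b.
Inner hash: sum = 90+82+69+76+54+54+54+37+236+87+107 = 946 → 03 b2.

03b2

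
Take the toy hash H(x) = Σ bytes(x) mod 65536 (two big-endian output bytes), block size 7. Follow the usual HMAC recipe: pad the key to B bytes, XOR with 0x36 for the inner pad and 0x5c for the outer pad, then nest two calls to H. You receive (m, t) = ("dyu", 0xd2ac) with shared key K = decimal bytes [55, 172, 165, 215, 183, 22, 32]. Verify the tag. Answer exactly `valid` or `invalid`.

Key decimal bytes [55, 172, 165, 215, 183, 22, 32] = 37 ac a5 d7 b7 16 20 is exactly B = 7 bytes: K' = 37 ac a5 d7 b7 16 20.
K' ⊕ ipad = 01 9a 93 e1 81 20 16; K' ⊕ opad = 6b f0 f9 8b eb 4a 7c.
Inner hash: sum = 1+154+147+225+129+32+22+100+121+117 = 1048 → 04 18.
Outer hash (recomputed tag): sum = 107+240+249+139+235+74+124+4+24 = 1196 → 04 ac.
Recomputed tag = 04ac; claimed = d2ac → mismatch.

invalid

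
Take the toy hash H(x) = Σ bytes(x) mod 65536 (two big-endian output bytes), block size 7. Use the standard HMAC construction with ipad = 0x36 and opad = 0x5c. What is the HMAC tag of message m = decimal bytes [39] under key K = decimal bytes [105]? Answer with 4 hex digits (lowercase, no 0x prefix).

0328

Key decimal bytes [105] = 69 is 1 byte ≤ B = 7; zero-pad to 7 bytes: K' = 69 00 00 00 00 00 00.
K' ⊕ ipad = 5f 36 36 36 36 36 36.  K' ⊕ opad = 35 5c 5c 5c 5c 5c 5c.
Inner input = (K'⊕ipad) ∥ m = 5f 36 36 36 36 36 36 ∥ 27.
Inner hash: sum = 95+54+54+54+54+54+54+39 = 458 → 01 ca.
Outer input = (K'⊕opad) ∥ inner = 35 5c 5c 5c 5c 5c 5c ∥ 01 ca.
Outer hash (tag): sum = 53+92+92+92+92+92+92+1+202 = 808 → 03 28.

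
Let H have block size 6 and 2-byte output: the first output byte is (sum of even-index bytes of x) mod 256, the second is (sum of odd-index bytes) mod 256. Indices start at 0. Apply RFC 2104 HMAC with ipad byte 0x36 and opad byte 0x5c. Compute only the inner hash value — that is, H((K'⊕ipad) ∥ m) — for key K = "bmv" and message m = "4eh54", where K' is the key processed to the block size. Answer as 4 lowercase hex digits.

Key "bmv" = 62 6d 76 is 3 bytes ≤ B = 6; zero-pad to 6 bytes: K' = 62 6d 76 00 00 00.
K' ⊕ ipad = 54 5b 40 36 36 36.
Inner input = 54 5b 40 36 36 36 ∥ 34 65 68 35 34.
Inner hash: even-index sum = 410 mod 256 = 154; odd-index sum = 353 mod 256 = 97 → 9a 61.

9a61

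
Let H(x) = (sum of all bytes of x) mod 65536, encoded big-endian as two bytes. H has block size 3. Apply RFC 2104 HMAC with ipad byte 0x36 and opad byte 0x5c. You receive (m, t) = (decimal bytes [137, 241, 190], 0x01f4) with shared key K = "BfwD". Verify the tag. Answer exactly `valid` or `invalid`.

Key "BfwD" = 42 66 77 44 is 4 bytes > B = 3, so hash it first: H(key) = 01 63, then zero-pad to 3 bytes: K' = 01 63 00.
K' ⊕ ipad = 37 55 36; K' ⊕ opad = 5d 3f 5c.
Inner hash: sum = 55+85+54+137+241+190 = 762 → 02 fa.
Outer hash (recomputed tag): sum = 93+63+92+2+250 = 500 → 01 f4.
Recomputed tag = 01f4; claimed = 01f4 → match.

valid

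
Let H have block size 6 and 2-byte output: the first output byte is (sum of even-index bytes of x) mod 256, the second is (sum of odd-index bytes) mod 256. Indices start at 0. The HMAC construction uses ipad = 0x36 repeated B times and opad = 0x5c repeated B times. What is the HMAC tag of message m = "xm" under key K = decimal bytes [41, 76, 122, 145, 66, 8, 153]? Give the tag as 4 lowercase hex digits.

061d

Key decimal bytes [41, 76, 122, 145, 66, 8, 153] = 29 4c 7a 91 42 08 99 is 7 bytes > B = 6, so hash it first: H(key) = 7e e5, then zero-pad to 6 bytes: K' = 7e e5 00 00 00 00.
K' ⊕ ipad = 48 d3 36 36 36 36.  K' ⊕ opad = 22 b9 5c 5c 5c 5c.
Inner input = (K'⊕ipad) ∥ m = 48 d3 36 36 36 36 ∥ 78 6d.
Inner hash: even-index sum = 300 mod 256 = 44; odd-index sum = 428 mod 256 = 172 → 2c ac.
Outer input = (K'⊕opad) ∥ inner = 22 b9 5c 5c 5c 5c ∥ 2c ac.
Outer hash (tag): even-index sum = 262 mod 256 = 6; odd-index sum = 541 mod 256 = 29 → 06 1d.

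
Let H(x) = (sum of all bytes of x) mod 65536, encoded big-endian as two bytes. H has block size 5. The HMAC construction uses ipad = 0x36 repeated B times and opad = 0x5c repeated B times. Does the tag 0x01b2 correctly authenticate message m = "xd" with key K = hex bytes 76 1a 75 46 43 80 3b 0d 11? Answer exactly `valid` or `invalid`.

Key hex bytes 76 1a 75 46 43 80 3b 0d 11 is 9 bytes > B = 5, so hash it first: H(key) = 02 67, then zero-pad to 5 bytes: K' = 02 67 00 00 00.
K' ⊕ ipad = 34 51 36 36 36; K' ⊕ opad = 5e 3b 5c 5c 5c.
Inner hash: sum = 52+81+54+54+54+120+100 = 515 → 02 03.
Outer hash (recomputed tag): sum = 94+59+92+92+92+2+3 = 434 → 01 b2.
Recomputed tag = 01b2; claimed = 01b2 → match.

valid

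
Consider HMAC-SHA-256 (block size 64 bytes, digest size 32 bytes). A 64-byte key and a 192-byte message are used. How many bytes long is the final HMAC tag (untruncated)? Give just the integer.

32

The tag is one SHA-256 digest: 32 bytes.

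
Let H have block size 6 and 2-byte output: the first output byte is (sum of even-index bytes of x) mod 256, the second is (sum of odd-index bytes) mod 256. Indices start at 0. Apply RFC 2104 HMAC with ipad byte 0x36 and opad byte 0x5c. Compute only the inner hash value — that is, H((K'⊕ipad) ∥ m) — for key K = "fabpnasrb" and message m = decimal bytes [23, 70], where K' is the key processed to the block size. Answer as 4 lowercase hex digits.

c044

Key "fabpnasrb" = 66 61 62 70 6e 61 73 72 62 is 9 bytes > B = 6, so hash it first: H(key) = 0b a4, then zero-pad to 6 bytes: K' = 0b a4 00 00 00 00.
K' ⊕ ipad = 3d 92 36 36 36 36.
Inner input = 3d 92 36 36 36 36 ∥ 17 46.
Inner hash: even-index sum = 192 mod 256 = 192; odd-index sum = 324 mod 256 = 68 → c0 44.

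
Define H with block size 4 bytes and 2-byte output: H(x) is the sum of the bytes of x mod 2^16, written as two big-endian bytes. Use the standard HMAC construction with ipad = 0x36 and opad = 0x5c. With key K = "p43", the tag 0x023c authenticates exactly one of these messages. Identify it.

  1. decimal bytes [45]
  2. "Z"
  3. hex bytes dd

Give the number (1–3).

Key "p43" = 70 34 33 is 3 bytes ≤ B = 4; zero-pad to 4 bytes: K' = 70 34 33 00.
K' ⊕ ipad = 46 02 05 36; K' ⊕ opad = 2c 68 6f 5c.
m1: inner = H(46 02 05 36 2d) = 00 b0; tag = H(2c 68 6f 5c 00 b0) = 020f
m2: inner = H(46 02 05 36 5a) = 00 dd; tag = H(2c 68 6f 5c 00 dd) = 023c ← matches
m3: inner = H(46 02 05 36 dd) = 01 60; tag = H(2c 68 6f 5c 01 60) = 01c0

2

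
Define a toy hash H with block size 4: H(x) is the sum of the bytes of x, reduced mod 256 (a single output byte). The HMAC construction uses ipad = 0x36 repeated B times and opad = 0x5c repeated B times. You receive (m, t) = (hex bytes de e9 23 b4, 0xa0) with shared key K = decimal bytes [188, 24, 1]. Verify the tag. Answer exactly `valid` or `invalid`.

valid

Key decimal bytes [188, 24, 1] = bc 18 01 is 3 bytes ≤ B = 4; zero-pad to 4 bytes: K' = bc 18 01 00.
K' ⊕ ipad = 8a 2e 37 36; K' ⊕ opad = e0 44 5d 5c.
Inner hash: sum = 138+46+55+54+222+233+35+180 = 963; mod 256 = 195 → c3.
Outer hash (recomputed tag): sum = 224+68+93+92+195 = 672; mod 256 = 160 → a0.
Recomputed tag = a0; claimed = a0 → match.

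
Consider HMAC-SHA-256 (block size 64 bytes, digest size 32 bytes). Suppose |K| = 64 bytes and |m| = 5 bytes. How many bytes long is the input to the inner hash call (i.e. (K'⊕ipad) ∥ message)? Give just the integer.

Key is 64 ≤ 64 bytes, zero-padded: |K'| = 64.
Inner input = (K'⊕ipad) ∥ m → 64 + 5 = 69 bytes.

69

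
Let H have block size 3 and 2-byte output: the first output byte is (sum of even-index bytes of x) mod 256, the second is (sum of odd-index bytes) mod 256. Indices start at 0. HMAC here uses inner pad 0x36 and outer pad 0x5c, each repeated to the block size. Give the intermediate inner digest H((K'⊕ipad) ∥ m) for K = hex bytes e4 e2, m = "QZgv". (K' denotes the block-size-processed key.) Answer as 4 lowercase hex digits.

d88c

Key hex bytes e4 e2 is 2 bytes ≤ B = 3; zero-pad to 3 bytes: K' = e4 e2 00.
K' ⊕ ipad = d2 d4 36.
Inner input = d2 d4 36 ∥ 51 5a 67 76.
Inner hash: even-index sum = 472 mod 256 = 216; odd-index sum = 396 mod 256 = 140 → d8 8c.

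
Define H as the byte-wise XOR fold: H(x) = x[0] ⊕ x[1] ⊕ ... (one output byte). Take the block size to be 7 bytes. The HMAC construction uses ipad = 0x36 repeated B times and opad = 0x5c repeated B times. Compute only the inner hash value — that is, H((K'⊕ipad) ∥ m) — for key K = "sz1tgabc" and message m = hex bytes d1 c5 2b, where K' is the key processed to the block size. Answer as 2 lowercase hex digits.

42

Key "sz1tgabc" = 73 7a 31 74 67 61 62 63 is 8 bytes > B = 7, so hash it first: H(key) = 4b, then zero-pad to 7 bytes: K' = 4b 00 00 00 00 00 00.
K' ⊕ ipad = 7d 36 36 36 36 36 36.
Inner input = 7d 36 36 36 36 36 36 ∥ d1 c5 2b.
Inner hash: XOR 7d⊕36⊕36⊕36⊕36⊕36⊕36⊕d1⊕c5⊕2b = 42.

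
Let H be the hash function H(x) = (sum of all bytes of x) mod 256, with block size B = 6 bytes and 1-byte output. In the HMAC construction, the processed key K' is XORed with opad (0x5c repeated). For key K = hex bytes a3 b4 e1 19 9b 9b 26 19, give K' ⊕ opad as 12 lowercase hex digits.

Key hex bytes a3 b4 e1 19 9b 9b 26 19 is 8 bytes > B = 6, so hash it first: H(key) = c6, then zero-pad to 6 bytes: K' = c6 00 00 00 00 00.
XOR each byte with 0x5c: c6⊕5c=9a, 00⊕5c=5c, 00⊕5c=5c, 00⊕5c=5c, 00⊕5c=5c, 00⊕5c=5c.

9a5c5c5c5c5c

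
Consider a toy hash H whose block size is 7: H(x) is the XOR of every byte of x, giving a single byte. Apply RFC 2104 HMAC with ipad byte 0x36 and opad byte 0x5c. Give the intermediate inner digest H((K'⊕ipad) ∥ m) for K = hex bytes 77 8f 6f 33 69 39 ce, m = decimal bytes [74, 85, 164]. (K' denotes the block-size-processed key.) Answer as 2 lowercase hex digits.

b7

Key hex bytes 77 8f 6f 33 69 39 ce is exactly B = 7 bytes: K' = 77 8f 6f 33 69 39 ce.
K' ⊕ ipad = 41 b9 59 05 5f 0f f8.
Inner input = 41 b9 59 05 5f 0f f8 ∥ 4a 55 a4.
Inner hash: XOR 41⊕b9⊕59⊕05⊕5f⊕0f⊕f8⊕4a⊕55⊕a4 = b7.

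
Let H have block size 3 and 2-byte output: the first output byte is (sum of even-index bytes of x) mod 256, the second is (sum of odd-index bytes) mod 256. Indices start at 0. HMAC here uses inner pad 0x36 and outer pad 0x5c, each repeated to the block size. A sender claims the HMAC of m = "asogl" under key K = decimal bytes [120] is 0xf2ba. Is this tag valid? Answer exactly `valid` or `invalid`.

Key decimal bytes [120] = 78 is 1 byte ≤ B = 3; zero-pad to 3 bytes: K' = 78 00 00.
K' ⊕ ipad = 4e 36 36; K' ⊕ opad = 24 5c 5c.
Inner hash: even-index sum = 350 mod 256 = 94; odd-index sum = 370 mod 256 = 114 → 5e 72.
Outer hash (recomputed tag): even-index sum = 242 mod 256 = 242; odd-index sum = 186 mod 256 = 186 → f2 ba.
Recomputed tag = f2ba; claimed = f2ba → match.

valid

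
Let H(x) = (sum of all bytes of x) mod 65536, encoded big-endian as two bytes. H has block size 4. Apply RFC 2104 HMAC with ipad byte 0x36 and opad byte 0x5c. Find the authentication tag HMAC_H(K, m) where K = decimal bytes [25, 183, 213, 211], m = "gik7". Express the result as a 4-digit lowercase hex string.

Key decimal bytes [25, 183, 213, 211] = 19 b7 d5 d3 is exactly B = 4 bytes: K' = 19 b7 d5 d3.
K' ⊕ ipad = 2f 81 e3 e5.  K' ⊕ opad = 45 eb 89 8f.
Inner input = (K'⊕ipad) ∥ m = 2f 81 e3 e5 ∥ 67 69 6b 37.
Inner hash: sum = 47+129+227+229+103+105+107+55 = 1002 → 03 ea.
Outer input = (K'⊕opad) ∥ inner = 45 eb 89 8f ∥ 03 ea.
Outer hash (tag): sum = 69+235+137+143+3+234 = 821 → 03 35.

0335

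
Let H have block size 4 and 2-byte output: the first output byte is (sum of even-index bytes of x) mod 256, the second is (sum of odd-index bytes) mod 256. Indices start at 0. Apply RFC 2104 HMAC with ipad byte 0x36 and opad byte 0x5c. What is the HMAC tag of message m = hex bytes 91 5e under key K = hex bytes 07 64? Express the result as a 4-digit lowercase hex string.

af7a

Key hex bytes 07 64 is 2 bytes ≤ B = 4; zero-pad to 4 bytes: K' = 07 64 00 00.
K' ⊕ ipad = 31 52 36 36.  K' ⊕ opad = 5b 38 5c 5c.
Inner input = (K'⊕ipad) ∥ m = 31 52 36 36 ∥ 91 5e.
Inner hash: even-index sum = 248 mod 256 = 248; odd-index sum = 230 mod 256 = 230 → f8 e6.
Outer input = (K'⊕opad) ∥ inner = 5b 38 5c 5c ∥ f8 e6.
Outer hash (tag): even-index sum = 431 mod 256 = 175; odd-index sum = 378 mod 256 = 122 → af 7a.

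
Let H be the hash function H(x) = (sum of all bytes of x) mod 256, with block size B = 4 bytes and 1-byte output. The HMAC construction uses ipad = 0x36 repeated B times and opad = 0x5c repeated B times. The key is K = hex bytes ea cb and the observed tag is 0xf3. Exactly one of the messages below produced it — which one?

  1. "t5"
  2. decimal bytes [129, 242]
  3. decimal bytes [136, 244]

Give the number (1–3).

1

Key hex bytes ea cb is 2 bytes ≤ B = 4; zero-pad to 4 bytes: K' = ea cb 00 00.
K' ⊕ ipad = dc fd 36 36; K' ⊕ opad = b6 97 5c 5c.
m1: inner = H(dc fd 36 36 74 35) = ee; tag = H(b6 97 5c 5c ee) = f3 ← matches
m2: inner = H(dc fd 36 36 81 f2) = b8; tag = H(b6 97 5c 5c b8) = bd
m3: inner = H(dc fd 36 36 88 f4) = c1; tag = H(b6 97 5c 5c c1) = c6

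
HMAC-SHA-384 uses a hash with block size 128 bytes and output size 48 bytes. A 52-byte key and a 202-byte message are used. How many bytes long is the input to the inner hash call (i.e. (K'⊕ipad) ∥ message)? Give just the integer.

Key is 52 ≤ 128 bytes, zero-padded: |K'| = 128.
Inner input = (K'⊕ipad) ∥ m → 128 + 202 = 330 bytes.

330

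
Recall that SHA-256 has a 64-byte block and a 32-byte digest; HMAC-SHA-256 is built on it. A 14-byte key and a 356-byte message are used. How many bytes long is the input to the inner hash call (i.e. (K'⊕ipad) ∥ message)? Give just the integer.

Key is 14 ≤ 64 bytes, zero-padded: |K'| = 64.
Inner input = (K'⊕ipad) ∥ m → 64 + 356 = 420 bytes.

420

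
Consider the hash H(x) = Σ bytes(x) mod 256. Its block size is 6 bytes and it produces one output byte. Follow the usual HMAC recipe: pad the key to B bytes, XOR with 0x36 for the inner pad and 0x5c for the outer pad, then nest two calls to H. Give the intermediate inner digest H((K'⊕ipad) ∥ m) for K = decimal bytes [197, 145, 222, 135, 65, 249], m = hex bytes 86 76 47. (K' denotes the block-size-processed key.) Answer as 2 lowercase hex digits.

bc

Key decimal bytes [197, 145, 222, 135, 65, 249] = c5 91 de 87 41 f9 is exactly B = 6 bytes: K' = c5 91 de 87 41 f9.
K' ⊕ ipad = f3 a7 e8 b1 77 cf.
Inner input = f3 a7 e8 b1 77 cf ∥ 86 76 47.
Inner hash: sum = 243+167+232+177+119+207+134+118+71 = 1468; mod 256 = 188 → bc.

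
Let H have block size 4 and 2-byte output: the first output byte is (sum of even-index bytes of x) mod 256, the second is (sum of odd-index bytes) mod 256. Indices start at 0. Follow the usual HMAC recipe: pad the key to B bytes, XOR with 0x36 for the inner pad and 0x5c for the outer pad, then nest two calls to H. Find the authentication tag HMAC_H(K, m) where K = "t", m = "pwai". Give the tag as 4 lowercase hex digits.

cd04

Key "t" = 74 is 1 byte ≤ B = 4; zero-pad to 4 bytes: K' = 74 00 00 00.
K' ⊕ ipad = 42 36 36 36.  K' ⊕ opad = 28 5c 5c 5c.
Inner input = (K'⊕ipad) ∥ m = 42 36 36 36 ∥ 70 77 61 69.
Inner hash: even-index sum = 329 mod 256 = 73; odd-index sum = 332 mod 256 = 76 → 49 4c.
Outer input = (K'⊕opad) ∥ inner = 28 5c 5c 5c ∥ 49 4c.
Outer hash (tag): even-index sum = 205 mod 256 = 205; odd-index sum = 260 mod 256 = 4 → cd 04.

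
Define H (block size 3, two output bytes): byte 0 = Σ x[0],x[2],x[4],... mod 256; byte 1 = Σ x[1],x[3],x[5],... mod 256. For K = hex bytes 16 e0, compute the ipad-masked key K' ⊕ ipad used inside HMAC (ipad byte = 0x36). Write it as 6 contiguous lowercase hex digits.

20d636

Key hex bytes 16 e0 is 2 bytes ≤ B = 3; zero-pad to 3 bytes: K' = 16 e0 00.
XOR each byte with 0x36: 16⊕36=20, e0⊕36=d6, 00⊕36=36.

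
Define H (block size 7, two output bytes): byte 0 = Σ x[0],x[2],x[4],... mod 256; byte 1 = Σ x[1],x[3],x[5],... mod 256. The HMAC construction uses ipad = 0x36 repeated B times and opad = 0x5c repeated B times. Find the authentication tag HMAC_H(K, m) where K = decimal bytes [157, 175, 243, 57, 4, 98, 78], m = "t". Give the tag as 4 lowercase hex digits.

4ab0

Key decimal bytes [157, 175, 243, 57, 4, 98, 78] = 9d af f3 39 04 62 4e is exactly B = 7 bytes: K' = 9d af f3 39 04 62 4e.
K' ⊕ ipad = ab 99 c5 0f 32 54 78.  K' ⊕ opad = c1 f3 af 65 58 3e 12.
Inner input = (K'⊕ipad) ∥ m = ab 99 c5 0f 32 54 78 ∥ 74.
Inner hash: even-index sum = 538 mod 256 = 26; odd-index sum = 368 mod 256 = 112 → 1a 70.
Outer input = (K'⊕opad) ∥ inner = c1 f3 af 65 58 3e 12 ∥ 1a 70.
Outer hash (tag): even-index sum = 586 mod 256 = 74; odd-index sum = 432 mod 256 = 176 → 4a b0.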